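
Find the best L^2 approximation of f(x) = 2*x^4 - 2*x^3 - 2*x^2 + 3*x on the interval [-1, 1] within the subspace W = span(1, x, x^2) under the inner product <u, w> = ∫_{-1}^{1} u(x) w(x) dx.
g(x) = -2*x^2/7 + 9*x/5 - 6/35

The best approximation g ∈ W is the orthogonal projection of f onto W. Writing g = a_0 + a_1 x + a_2 x^2, the coefficients solve the normal equations G · a = b where
  G_{ij} = <φ_i, φ_j> and b_i = <f, φ_i>, with φ_0 = 1, φ_1 = x, φ_2 = x^2.
G =
  [2, 0, 2/3]
  [0, 2/3, 0]
  [2/3, 0, 2/5],
b = (-8/15, 6/5, -8/35).
Solving gives a_0 = -6/35, a_1 = 9/5, a_2 = -2/7, so
  g(x) = -2*x^2/7 + 9*x/5 - 6/35.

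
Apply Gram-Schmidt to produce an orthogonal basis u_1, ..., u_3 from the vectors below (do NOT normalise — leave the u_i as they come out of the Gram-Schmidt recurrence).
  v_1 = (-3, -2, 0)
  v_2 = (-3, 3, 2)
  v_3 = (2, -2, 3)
Orthogonal basis:
  u_1 = (-3, -2, 0)
  u_2 = (-30/13, 45/13, 2)
  u_3 = (260/277, -390/277, 975/277)

Apply the Gram-Schmidt recurrence
  u_1 = v_1
  u_i = v_i − Σ_{j<i} ((v_i · u_j) / (u_j · u_j)) · u_j.

Step by step this gives:
  u_1 = (-3, -2, 0)
  u_2 = (-30/13, 45/13, 2)
  u_3 = (260/277, -390/277, 975/277)

Orthogonality check:
  u_2 · u_1 = 0 (should be 0)
  u_3 · u_1 = 0 (should be 0)
  u_3 · u_2 = 0 (should be 0)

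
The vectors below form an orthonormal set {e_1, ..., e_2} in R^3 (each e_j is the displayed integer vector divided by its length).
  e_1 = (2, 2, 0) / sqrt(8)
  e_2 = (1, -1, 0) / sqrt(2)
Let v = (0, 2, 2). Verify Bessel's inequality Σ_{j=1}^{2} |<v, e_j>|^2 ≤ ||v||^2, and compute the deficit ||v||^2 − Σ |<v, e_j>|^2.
Σ |<v, e_j>|^2 = 4; ||v||^2 = 8; deficit = 4

Write each e_j = u_j / sqrt(<u_j, u_j>) where u_j is the displayed integer vector. Then <v, e_j> = <v, u_j> / sqrt(<u_j, u_j>), so |<v, e_j>|^2 = <v, u_j>^2 / <u_j, u_j>.
Coefficients: <v, e_1> = 4/sqrt(8), <v, e_2> = -2/sqrt(2).
Square and sum: Σ |<v, e_j>|^2 = 4.
Compute ||v||^2 = v·v = 8.
Deficit = 8 − 4 = 4 ≥ 0, confirming Bessel's inequality. (The deficit equals ||v − Σ <v,e_j> e_j||^2, the squared distance from v to span{e_j}.)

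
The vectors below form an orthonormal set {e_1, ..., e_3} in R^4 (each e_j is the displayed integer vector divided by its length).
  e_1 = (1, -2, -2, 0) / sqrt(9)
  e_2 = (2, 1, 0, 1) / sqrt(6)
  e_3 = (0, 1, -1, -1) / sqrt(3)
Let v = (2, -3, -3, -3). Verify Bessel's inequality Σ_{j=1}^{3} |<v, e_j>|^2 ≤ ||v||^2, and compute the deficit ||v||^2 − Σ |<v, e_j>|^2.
Σ |<v, e_j>|^2 = 229/9; ||v||^2 = 31; deficit = 50/9

Write each e_j = u_j / sqrt(<u_j, u_j>) where u_j is the displayed integer vector. Then <v, e_j> = <v, u_j> / sqrt(<u_j, u_j>), so |<v, e_j>|^2 = <v, u_j>^2 / <u_j, u_j>.
Coefficients: <v, e_1> = 14/sqrt(9), <v, e_2> = -2/sqrt(6), <v, e_3> = 3/sqrt(3).
Square and sum: Σ |<v, e_j>|^2 = 229/9.
Compute ||v||^2 = v·v = 31.
Deficit = 31 − 229/9 = 50/9 ≥ 0, confirming Bessel's inequality. (The deficit equals ||v − Σ <v,e_j> e_j||^2, the squared distance from v to span{e_j}.)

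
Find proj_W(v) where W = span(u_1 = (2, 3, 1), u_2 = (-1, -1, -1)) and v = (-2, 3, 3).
proj_W(v) = (4/3, 4/3, 4/3)

Set up U = [u_1 | ... | u_2] ∈ R^(3×2). The projector onto W = col(U) is P = U (U^T U)^(-1) U^T.
Compute U^T U =
  [14, -6]
  [-6, 3],
and U^T v = (8, -4).
Solve U^T U · c = U^T v for the coefficients: c = (0, -4/3). The projection is proj_W(v) = U c.
Check: (v - proj_W(v)) · u_1 = 0  (should be 0).
Check: (v - proj_W(v)) · u_2 = 0  (should be 0).
Result: proj_W(v) = (4/3, 4/3, 4/3).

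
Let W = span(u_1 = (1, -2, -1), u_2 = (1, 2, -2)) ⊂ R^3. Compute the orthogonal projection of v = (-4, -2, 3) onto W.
proj_W(v) = (-128/53, -92/53, 215/53)

Set up U = [u_1 | ... | u_2] ∈ R^(3×2). The projector onto W = col(U) is P = U (U^T U)^(-1) U^T.
Compute U^T U =
  [6, -1]
  [-1, 9],
and U^T v = (-3, -14).
Solve U^T U · c = U^T v for the coefficients: c = (-41/53, -87/53). The projection is proj_W(v) = U c.
Check: (v - proj_W(v)) · u_1 = 0  (should be 0).
Check: (v - proj_W(v)) · u_2 = 0  (should be 0).
Result: proj_W(v) = (-128/53, -92/53, 215/53).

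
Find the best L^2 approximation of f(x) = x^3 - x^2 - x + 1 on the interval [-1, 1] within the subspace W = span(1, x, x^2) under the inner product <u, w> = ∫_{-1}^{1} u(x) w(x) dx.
g(x) = -x^2 - 2*x/5 + 1

The best approximation g ∈ W is the orthogonal projection of f onto W. Writing g = a_0 + a_1 x + a_2 x^2, the coefficients solve the normal equations G · a = b where
  G_{ij} = <φ_i, φ_j> and b_i = <f, φ_i>, with φ_0 = 1, φ_1 = x, φ_2 = x^2.
G =
  [2, 0, 2/3]
  [0, 2/3, 0]
  [2/3, 0, 2/5],
b = (4/3, -4/15, 4/15).
Solving gives a_0 = 1, a_1 = -2/5, a_2 = -1, so
  g(x) = -x^2 - 2*x/5 + 1.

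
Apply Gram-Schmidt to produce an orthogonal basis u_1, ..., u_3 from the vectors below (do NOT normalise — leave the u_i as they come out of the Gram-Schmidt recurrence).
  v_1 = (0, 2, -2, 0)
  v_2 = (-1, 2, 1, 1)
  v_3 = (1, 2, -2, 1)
Orthogonal basis:
  u_1 = (0, 2, -2, 0)
  u_2 = (-1, 3/2, 3/2, 1)
  u_3 = (1, 0, 0, 1)

Apply the Gram-Schmidt recurrence
  u_1 = v_1
  u_i = v_i − Σ_{j<i} ((v_i · u_j) / (u_j · u_j)) · u_j.

Step by step this gives:
  u_1 = (0, 2, -2, 0)
  u_2 = (-1, 3/2, 3/2, 1)
  u_3 = (1, 0, 0, 1)

Orthogonality check:
  u_2 · u_1 = 0 (should be 0)
  u_3 · u_1 = 0 (should be 0)
  u_3 · u_2 = 0 (should be 0)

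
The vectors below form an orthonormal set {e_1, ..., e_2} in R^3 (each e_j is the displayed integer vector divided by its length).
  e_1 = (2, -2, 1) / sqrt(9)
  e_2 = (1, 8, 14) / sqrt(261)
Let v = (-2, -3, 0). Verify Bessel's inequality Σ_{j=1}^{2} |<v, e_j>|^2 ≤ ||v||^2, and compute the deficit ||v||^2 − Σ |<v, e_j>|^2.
Σ |<v, e_j>|^2 = 88/29; ||v||^2 = 13; deficit = 289/29

Write each e_j = u_j / sqrt(<u_j, u_j>) where u_j is the displayed integer vector. Then <v, e_j> = <v, u_j> / sqrt(<u_j, u_j>), so |<v, e_j>|^2 = <v, u_j>^2 / <u_j, u_j>.
Coefficients: <v, e_1> = 2/sqrt(9), <v, e_2> = -26/sqrt(261).
Square and sum: Σ |<v, e_j>|^2 = 88/29.
Compute ||v||^2 = v·v = 13.
Deficit = 13 − 88/29 = 289/29 ≥ 0, confirming Bessel's inequality. (The deficit equals ||v − Σ <v,e_j> e_j||^2, the squared distance from v to span{e_j}.)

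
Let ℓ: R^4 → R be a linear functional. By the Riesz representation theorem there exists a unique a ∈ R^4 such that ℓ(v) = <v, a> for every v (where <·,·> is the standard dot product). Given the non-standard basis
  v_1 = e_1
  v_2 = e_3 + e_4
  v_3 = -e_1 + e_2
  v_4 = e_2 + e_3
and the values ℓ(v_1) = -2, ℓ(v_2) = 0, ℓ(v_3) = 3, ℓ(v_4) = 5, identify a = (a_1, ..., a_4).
a = (-2, 1, 4, -4)

Write a = (a_1, ..., a_4) in the standard basis. For each basis vector v_i, ℓ(v_i) = <v_i, a> is a linear equation in the a_j's. Collect the n equations into a matrix system V a = ℓ, where row i of V is v_i (expressed in the standard basis). Since V is invertible (lower-triangular with 1s on the diagonal, up to permutation), solve by back-substitution:
  V =
[[1, 0, 0, 0],
 [0, 0, 1, 1],
 [-1, 1, 0, 0],
 [0, 1, 1, 0]]
  V a = (-2, 0, 3, 5)
Solving gives a = (-2, 1, 4, -4).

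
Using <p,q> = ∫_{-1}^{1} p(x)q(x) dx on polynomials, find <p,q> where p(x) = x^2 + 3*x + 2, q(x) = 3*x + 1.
<p,q> = 32/3

Expand the product: p(x)·q(x) = 3*x^3 + 10*x^2 + 9*x + 2.
∫_{-1}^{1} of each monomial x^k gives [2/(k+1) if k even, 0 if k odd]. Integrating term-by-term (or equivalently evaluating the antiderivative F(x) = 3*x^4/4 + 10*x^3/3 + 9*x^2/2 + 2*x at the endpoints):
  F(1) − F(−1) = 127/12 − (-1/12) = 32/3.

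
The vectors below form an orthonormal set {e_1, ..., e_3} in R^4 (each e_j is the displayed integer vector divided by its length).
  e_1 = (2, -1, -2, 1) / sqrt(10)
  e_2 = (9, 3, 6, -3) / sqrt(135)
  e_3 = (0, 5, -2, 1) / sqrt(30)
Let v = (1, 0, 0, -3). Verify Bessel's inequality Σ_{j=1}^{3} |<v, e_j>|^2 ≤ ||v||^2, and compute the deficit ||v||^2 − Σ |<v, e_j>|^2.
Σ |<v, e_j>|^2 = 14/5; ||v||^2 = 10; deficit = 36/5

Write each e_j = u_j / sqrt(<u_j, u_j>) where u_j is the displayed integer vector. Then <v, e_j> = <v, u_j> / sqrt(<u_j, u_j>), so |<v, e_j>|^2 = <v, u_j>^2 / <u_j, u_j>.
Coefficients: <v, e_1> = -1/sqrt(10), <v, e_2> = 18/sqrt(135), <v, e_3> = -3/sqrt(30).
Square and sum: Σ |<v, e_j>|^2 = 14/5.
Compute ||v||^2 = v·v = 10.
Deficit = 10 − 14/5 = 36/5 ≥ 0, confirming Bessel's inequality. (The deficit equals ||v − Σ <v,e_j> e_j||^2, the squared distance from v to span{e_j}.)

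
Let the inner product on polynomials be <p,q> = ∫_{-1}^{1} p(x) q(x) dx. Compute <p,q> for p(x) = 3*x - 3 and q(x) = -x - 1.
<p,q> = 4

Expand the product: p(x)·q(x) = 3 - 3*x^2.
∫_{-1}^{1} of each monomial x^k gives [2/(k+1) if k even, 0 if k odd]. Integrating term-by-term (or equivalently evaluating the antiderivative F(x) = -x^3 + 3*x at the endpoints):
  F(1) − F(−1) = 2 − (-2) = 4.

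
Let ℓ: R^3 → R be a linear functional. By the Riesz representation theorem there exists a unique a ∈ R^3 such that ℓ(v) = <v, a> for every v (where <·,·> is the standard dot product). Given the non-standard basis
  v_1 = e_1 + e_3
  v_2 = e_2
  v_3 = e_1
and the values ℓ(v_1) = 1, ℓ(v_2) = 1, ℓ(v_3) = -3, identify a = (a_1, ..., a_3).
a = (-3, 1, 4)

Write a = (a_1, ..., a_3) in the standard basis. For each basis vector v_i, ℓ(v_i) = <v_i, a> is a linear equation in the a_j's. Collect the n equations into a matrix system V a = ℓ, where row i of V is v_i (expressed in the standard basis). Since V is invertible (lower-triangular with 1s on the diagonal, up to permutation), solve by back-substitution:
  V =
[[1, 0, 1],
 [0, 1, 0],
 [1, 0, 0]]
  V a = (1, 1, -3)
Solving gives a = (-3, 1, 4).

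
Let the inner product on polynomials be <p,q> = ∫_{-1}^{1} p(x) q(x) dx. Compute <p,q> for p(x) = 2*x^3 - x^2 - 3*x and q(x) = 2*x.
<p,q> = -12/5

Expand the product: p(x)·q(x) = 4*x^4 - 2*x^3 - 6*x^2.
∫_{-1}^{1} of each monomial x^k gives [2/(k+1) if k even, 0 if k odd]. Integrating term-by-term (or equivalently evaluating the antiderivative F(x) = 4*x^5/5 - x^4/2 - 2*x^3 at the endpoints):
  F(1) − F(−1) = -17/10 − (7/10) = -12/5.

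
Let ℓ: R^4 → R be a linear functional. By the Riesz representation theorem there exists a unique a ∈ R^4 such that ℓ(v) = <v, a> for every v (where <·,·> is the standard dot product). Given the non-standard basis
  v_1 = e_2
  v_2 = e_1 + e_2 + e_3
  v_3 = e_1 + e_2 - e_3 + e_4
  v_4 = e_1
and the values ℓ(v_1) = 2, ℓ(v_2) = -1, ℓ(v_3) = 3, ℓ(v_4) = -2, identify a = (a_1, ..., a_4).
a = (-2, 2, -1, 2)

Write a = (a_1, ..., a_4) in the standard basis. For each basis vector v_i, ℓ(v_i) = <v_i, a> is a linear equation in the a_j's. Collect the n equations into a matrix system V a = ℓ, where row i of V is v_i (expressed in the standard basis). Since V is invertible (lower-triangular with 1s on the diagonal, up to permutation), solve by back-substitution:
  V =
[[0, 1, 0, 0],
 [1, 1, 1, 0],
 [1, 1, -1, 1],
 [1, 0, 0, 0]]
  V a = (2, -1, 3, -2)
Solving gives a = (-2, 2, -1, 2).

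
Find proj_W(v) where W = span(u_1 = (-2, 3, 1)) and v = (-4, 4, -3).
proj_W(v) = (-17/7, 51/14, 17/14)

Set up U = [u_1 | ... | u_1] ∈ R^(3×1). The projector onto W = col(U) is P = U (U^T U)^(-1) U^T.
Compute U^T U =
  [14],
and U^T v = (17).
Solve U^T U · c = U^T v for the coefficients: c = (17/14). The projection is proj_W(v) = U c.
Check: (v - proj_W(v)) · u_1 = 0  (should be 0).
Result: proj_W(v) = (-17/7, 51/14, 17/14).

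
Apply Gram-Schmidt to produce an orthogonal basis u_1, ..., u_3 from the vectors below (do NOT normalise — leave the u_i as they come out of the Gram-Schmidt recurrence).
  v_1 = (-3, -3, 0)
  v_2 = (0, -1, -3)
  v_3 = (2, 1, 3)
Orthogonal basis:
  u_1 = (-3, -3, 0)
  u_2 = (1/2, -1/2, -3)
  u_3 = (18/19, -18/19, 6/19)

Apply the Gram-Schmidt recurrence
  u_1 = v_1
  u_i = v_i − Σ_{j<i} ((v_i · u_j) / (u_j · u_j)) · u_j.

Step by step this gives:
  u_1 = (-3, -3, 0)
  u_2 = (1/2, -1/2, -3)
  u_3 = (18/19, -18/19, 6/19)

Orthogonality check:
  u_2 · u_1 = 0 (should be 0)
  u_3 · u_1 = 0 (should be 0)
  u_3 · u_2 = 0 (should be 0)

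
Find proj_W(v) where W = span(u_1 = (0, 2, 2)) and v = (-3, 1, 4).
proj_W(v) = (0, 5/2, 5/2)

Set up U = [u_1 | ... | u_1] ∈ R^(3×1). The projector onto W = col(U) is P = U (U^T U)^(-1) U^T.
Compute U^T U =
  [8],
and U^T v = (10).
Solve U^T U · c = U^T v for the coefficients: c = (5/4). The projection is proj_W(v) = U c.
Check: (v - proj_W(v)) · u_1 = 0  (should be 0).
Result: proj_W(v) = (0, 5/2, 5/2).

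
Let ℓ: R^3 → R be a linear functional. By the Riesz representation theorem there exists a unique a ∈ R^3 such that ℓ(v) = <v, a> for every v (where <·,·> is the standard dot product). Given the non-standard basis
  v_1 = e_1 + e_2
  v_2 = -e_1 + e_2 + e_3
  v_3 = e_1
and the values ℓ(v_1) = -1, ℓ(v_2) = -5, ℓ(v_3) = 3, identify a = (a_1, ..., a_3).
a = (3, -4, 2)

Write a = (a_1, ..., a_3) in the standard basis. For each basis vector v_i, ℓ(v_i) = <v_i, a> is a linear equation in the a_j's. Collect the n equations into a matrix system V a = ℓ, where row i of V is v_i (expressed in the standard basis). Since V is invertible (lower-triangular with 1s on the diagonal, up to permutation), solve by back-substitution:
  V =
[[1, 1, 0],
 [-1, 1, 1],
 [1, 0, 0]]
  V a = (-1, -5, 3)
Solving gives a = (3, -4, 2).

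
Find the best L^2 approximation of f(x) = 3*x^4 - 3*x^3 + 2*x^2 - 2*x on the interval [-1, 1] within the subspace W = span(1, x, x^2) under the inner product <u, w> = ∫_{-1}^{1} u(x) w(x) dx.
g(x) = 32*x^2/7 - 19*x/5 - 9/35

The best approximation g ∈ W is the orthogonal projection of f onto W. Writing g = a_0 + a_1 x + a_2 x^2, the coefficients solve the normal equations G · a = b where
  G_{ij} = <φ_i, φ_j> and b_i = <f, φ_i>, with φ_0 = 1, φ_1 = x, φ_2 = x^2.
G =
  [2, 0, 2/3]
  [0, 2/3, 0]
  [2/3, 0, 2/5],
b = (38/15, -38/15, 58/35).
Solving gives a_0 = -9/35, a_1 = -19/5, a_2 = 32/7, so
  g(x) = 32*x^2/7 - 19*x/5 - 9/35.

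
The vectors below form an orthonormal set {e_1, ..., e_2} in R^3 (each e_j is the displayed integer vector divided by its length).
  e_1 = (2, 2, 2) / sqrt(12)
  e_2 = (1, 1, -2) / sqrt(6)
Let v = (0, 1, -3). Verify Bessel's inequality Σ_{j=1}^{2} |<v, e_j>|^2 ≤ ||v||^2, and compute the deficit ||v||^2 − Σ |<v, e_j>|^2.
Σ |<v, e_j>|^2 = 19/2; ||v||^2 = 10; deficit = 1/2

Write each e_j = u_j / sqrt(<u_j, u_j>) where u_j is the displayed integer vector. Then <v, e_j> = <v, u_j> / sqrt(<u_j, u_j>), so |<v, e_j>|^2 = <v, u_j>^2 / <u_j, u_j>.
Coefficients: <v, e_1> = -4/sqrt(12), <v, e_2> = 7/sqrt(6).
Square and sum: Σ |<v, e_j>|^2 = 19/2.
Compute ||v||^2 = v·v = 10.
Deficit = 10 − 19/2 = 1/2 ≥ 0, confirming Bessel's inequality. (The deficit equals ||v − Σ <v,e_j> e_j||^2, the squared distance from v to span{e_j}.)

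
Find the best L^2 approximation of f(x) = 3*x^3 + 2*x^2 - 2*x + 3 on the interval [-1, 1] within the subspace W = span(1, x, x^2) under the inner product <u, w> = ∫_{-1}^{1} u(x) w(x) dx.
g(x) = 2*x^2 - x/5 + 3

The best approximation g ∈ W is the orthogonal projection of f onto W. Writing g = a_0 + a_1 x + a_2 x^2, the coefficients solve the normal equations G · a = b where
  G_{ij} = <φ_i, φ_j> and b_i = <f, φ_i>, with φ_0 = 1, φ_1 = x, φ_2 = x^2.
G =
  [2, 0, 2/3]
  [0, 2/3, 0]
  [2/3, 0, 2/5],
b = (22/3, -2/15, 14/5).
Solving gives a_0 = 3, a_1 = -1/5, a_2 = 2, so
  g(x) = 2*x^2 - x/5 + 3.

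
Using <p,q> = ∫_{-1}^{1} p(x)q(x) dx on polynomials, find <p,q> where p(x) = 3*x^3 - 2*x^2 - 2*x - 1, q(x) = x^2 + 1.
<p,q> = -24/5

Expand the product: p(x)·q(x) = 3*x^5 - 2*x^4 + x^3 - 3*x^2 - 2*x - 1.
∫_{-1}^{1} of each monomial x^k gives [2/(k+1) if k even, 0 if k odd]. Integrating term-by-term (or equivalently evaluating the antiderivative F(x) = x^6/2 - 2*x^5/5 + x^4/4 - x^3 - x^2 - x at the endpoints):
  F(1) − F(−1) = -53/20 − (43/20) = -24/5.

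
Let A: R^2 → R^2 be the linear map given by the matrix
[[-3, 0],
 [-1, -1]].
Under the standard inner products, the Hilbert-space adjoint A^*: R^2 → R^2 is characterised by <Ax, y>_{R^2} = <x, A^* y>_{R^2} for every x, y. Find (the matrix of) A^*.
A^* = A^T =
[[-3, -1],
 [0, -1]]

For real matrices with standard dot products, the defining identity <Ax, y> = <x, A^* y> gives (Ax)^T y = x^T (A^*) y, i.e. x^T A^T y = x^T (A^*) y. Since this holds for all x, y, we must have A^* = A^T. Therefore
A^* =
[[-3, -1],
 [0, -1]].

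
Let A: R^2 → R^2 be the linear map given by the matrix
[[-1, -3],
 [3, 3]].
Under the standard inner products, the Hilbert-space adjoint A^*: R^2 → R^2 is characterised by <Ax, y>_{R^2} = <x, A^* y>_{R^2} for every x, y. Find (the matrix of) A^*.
A^* = A^T =
[[-1, 3],
 [-3, 3]]

For real matrices with standard dot products, the defining identity <Ax, y> = <x, A^* y> gives (Ax)^T y = x^T (A^*) y, i.e. x^T A^T y = x^T (A^*) y. Since this holds for all x, y, we must have A^* = A^T. Therefore
A^* =
[[-1, 3],
 [-3, 3]].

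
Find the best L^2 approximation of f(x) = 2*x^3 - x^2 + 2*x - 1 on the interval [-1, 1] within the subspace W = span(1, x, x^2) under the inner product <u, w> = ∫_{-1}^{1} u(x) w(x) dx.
g(x) = -x^2 + 16*x/5 - 1

The best approximation g ∈ W is the orthogonal projection of f onto W. Writing g = a_0 + a_1 x + a_2 x^2, the coefficients solve the normal equations G · a = b where
  G_{ij} = <φ_i, φ_j> and b_i = <f, φ_i>, with φ_0 = 1, φ_1 = x, φ_2 = x^2.
G =
  [2, 0, 2/3]
  [0, 2/3, 0]
  [2/3, 0, 2/5],
b = (-8/3, 32/15, -16/15).
Solving gives a_0 = -1, a_1 = 16/5, a_2 = -1, so
  g(x) = -x^2 + 16*x/5 - 1.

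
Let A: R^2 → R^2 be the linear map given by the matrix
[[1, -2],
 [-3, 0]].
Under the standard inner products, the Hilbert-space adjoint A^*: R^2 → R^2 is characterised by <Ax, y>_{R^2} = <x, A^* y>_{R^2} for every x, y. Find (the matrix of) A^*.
A^* = A^T =
[[1, -3],
 [-2, 0]]

For real matrices with standard dot products, the defining identity <Ax, y> = <x, A^* y> gives (Ax)^T y = x^T (A^*) y, i.e. x^T A^T y = x^T (A^*) y. Since this holds for all x, y, we must have A^* = A^T. Therefore
A^* =
[[1, -3],
 [-2, 0]].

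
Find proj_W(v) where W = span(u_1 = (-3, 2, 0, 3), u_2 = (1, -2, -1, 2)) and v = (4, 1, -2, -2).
proj_W(v) = (464/219, -96/73, 16/219, -512/219)

Set up U = [u_1 | ... | u_2] ∈ R^(4×2). The projector onto W = col(U) is P = U (U^T U)^(-1) U^T.
Compute U^T U =
  [22, -1]
  [-1, 10],
and U^T v = (-16, 0).
Solve U^T U · c = U^T v for the coefficients: c = (-160/219, -16/219). The projection is proj_W(v) = U c.
Check: (v - proj_W(v)) · u_1 = 0  (should be 0).
Check: (v - proj_W(v)) · u_2 = 0  (should be 0).
Result: proj_W(v) = (464/219, -96/73, 16/219, -512/219).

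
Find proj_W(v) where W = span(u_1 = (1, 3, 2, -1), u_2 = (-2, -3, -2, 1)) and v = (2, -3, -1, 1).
proj_W(v) = (2, -18/7, -12/7, 6/7)

Set up U = [u_1 | ... | u_2] ∈ R^(4×2). The projector onto W = col(U) is P = U (U^T U)^(-1) U^T.
Compute U^T U =
  [15, -16]
  [-16, 18],
and U^T v = (-10, 8).
Solve U^T U · c = U^T v for the coefficients: c = (-26/7, -20/7). The projection is proj_W(v) = U c.
Check: (v - proj_W(v)) · u_1 = 0  (should be 0).
Check: (v - proj_W(v)) · u_2 = 0  (should be 0).
Result: proj_W(v) = (2, -18/7, -12/7, 6/7).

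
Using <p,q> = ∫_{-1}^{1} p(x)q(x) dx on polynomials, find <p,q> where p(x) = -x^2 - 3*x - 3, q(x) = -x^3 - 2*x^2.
<p,q> = 6

Expand the product: p(x)·q(x) = x^5 + 5*x^4 + 9*x^3 + 6*x^2.
∫_{-1}^{1} of each monomial x^k gives [2/(k+1) if k even, 0 if k odd]. Integrating term-by-term (or equivalently evaluating the antiderivative F(x) = x^6/6 + x^5 + 9*x^4/4 + 2*x^3 at the endpoints):
  F(1) − F(−1) = 65/12 − (-7/12) = 6.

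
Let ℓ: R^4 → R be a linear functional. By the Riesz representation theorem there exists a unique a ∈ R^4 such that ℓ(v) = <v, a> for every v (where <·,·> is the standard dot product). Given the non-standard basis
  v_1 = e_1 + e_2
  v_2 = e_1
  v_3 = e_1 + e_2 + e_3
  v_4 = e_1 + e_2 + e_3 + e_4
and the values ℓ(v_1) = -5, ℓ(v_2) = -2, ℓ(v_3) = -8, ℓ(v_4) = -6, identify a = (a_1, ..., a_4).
a = (-2, -3, -3, 2)

Write a = (a_1, ..., a_4) in the standard basis. For each basis vector v_i, ℓ(v_i) = <v_i, a> is a linear equation in the a_j's. Collect the n equations into a matrix system V a = ℓ, where row i of V is v_i (expressed in the standard basis). Since V is invertible (lower-triangular with 1s on the diagonal, up to permutation), solve by back-substitution:
  V =
[[1, 1, 0, 0],
 [1, 0, 0, 0],
 [1, 1, 1, 0],
 [1, 1, 1, 1]]
  V a = (-5, -2, -8, -6)
Solving gives a = (-2, -3, -3, 2).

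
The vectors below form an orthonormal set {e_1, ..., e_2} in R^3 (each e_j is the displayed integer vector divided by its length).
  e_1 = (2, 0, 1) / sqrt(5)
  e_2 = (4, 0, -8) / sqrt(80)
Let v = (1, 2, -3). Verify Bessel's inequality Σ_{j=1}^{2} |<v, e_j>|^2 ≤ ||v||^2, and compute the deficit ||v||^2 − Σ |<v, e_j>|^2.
Σ |<v, e_j>|^2 = 10; ||v||^2 = 14; deficit = 4

Write each e_j = u_j / sqrt(<u_j, u_j>) where u_j is the displayed integer vector. Then <v, e_j> = <v, u_j> / sqrt(<u_j, u_j>), so |<v, e_j>|^2 = <v, u_j>^2 / <u_j, u_j>.
Coefficients: <v, e_1> = -1/sqrt(5), <v, e_2> = 28/sqrt(80).
Square and sum: Σ |<v, e_j>|^2 = 10.
Compute ||v||^2 = v·v = 14.
Deficit = 14 − 10 = 4 ≥ 0, confirming Bessel's inequality. (The deficit equals ||v − Σ <v,e_j> e_j||^2, the squared distance from v to span{e_j}.)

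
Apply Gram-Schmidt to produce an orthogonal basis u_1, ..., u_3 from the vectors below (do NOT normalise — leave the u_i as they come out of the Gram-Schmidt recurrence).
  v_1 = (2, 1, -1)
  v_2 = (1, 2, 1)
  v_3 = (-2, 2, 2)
Orthogonal basis:
  u_1 = (2, 1, -1)
  u_2 = (0, 3/2, 3/2)
  u_3 = (-2/3, 2/3, -2/3)

Apply the Gram-Schmidt recurrence
  u_1 = v_1
  u_i = v_i − Σ_{j<i} ((v_i · u_j) / (u_j · u_j)) · u_j.

Step by step this gives:
  u_1 = (2, 1, -1)
  u_2 = (0, 3/2, 3/2)
  u_3 = (-2/3, 2/3, -2/3)

Orthogonality check:
  u_2 · u_1 = 0 (should be 0)
  u_3 · u_1 = 0 (should be 0)
  u_3 · u_2 = 0 (should be 0)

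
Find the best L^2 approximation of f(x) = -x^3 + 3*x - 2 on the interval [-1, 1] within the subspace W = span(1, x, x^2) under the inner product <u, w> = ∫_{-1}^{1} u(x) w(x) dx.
g(x) = 12*x/5 - 2

The best approximation g ∈ W is the orthogonal projection of f onto W. Writing g = a_0 + a_1 x + a_2 x^2, the coefficients solve the normal equations G · a = b where
  G_{ij} = <φ_i, φ_j> and b_i = <f, φ_i>, with φ_0 = 1, φ_1 = x, φ_2 = x^2.
G =
  [2, 0, 2/3]
  [0, 2/3, 0]
  [2/3, 0, 2/5],
b = (-4, 8/5, -4/3).
Solving gives a_0 = -2, a_1 = 12/5, a_2 = 0, so
  g(x) = 12*x/5 - 2.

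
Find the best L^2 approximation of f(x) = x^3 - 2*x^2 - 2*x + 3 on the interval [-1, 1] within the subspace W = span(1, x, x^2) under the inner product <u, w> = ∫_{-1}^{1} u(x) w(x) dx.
g(x) = -2*x^2 - 7*x/5 + 3

The best approximation g ∈ W is the orthogonal projection of f onto W. Writing g = a_0 + a_1 x + a_2 x^2, the coefficients solve the normal equations G · a = b where
  G_{ij} = <φ_i, φ_j> and b_i = <f, φ_i>, with φ_0 = 1, φ_1 = x, φ_2 = x^2.
G =
  [2, 0, 2/3]
  [0, 2/3, 0]
  [2/3, 0, 2/5],
b = (14/3, -14/15, 6/5).
Solving gives a_0 = 3, a_1 = -7/5, a_2 = -2, so
  g(x) = -2*x^2 - 7*x/5 + 3.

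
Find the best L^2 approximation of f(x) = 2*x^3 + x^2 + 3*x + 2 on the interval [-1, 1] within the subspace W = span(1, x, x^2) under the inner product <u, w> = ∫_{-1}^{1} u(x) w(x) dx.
g(x) = x^2 + 21*x/5 + 2

The best approximation g ∈ W is the orthogonal projection of f onto W. Writing g = a_0 + a_1 x + a_2 x^2, the coefficients solve the normal equations G · a = b where
  G_{ij} = <φ_i, φ_j> and b_i = <f, φ_i>, with φ_0 = 1, φ_1 = x, φ_2 = x^2.
G =
  [2, 0, 2/3]
  [0, 2/3, 0]
  [2/3, 0, 2/5],
b = (14/3, 14/5, 26/15).
Solving gives a_0 = 2, a_1 = 21/5, a_2 = 1, so
  g(x) = x^2 + 21*x/5 + 2.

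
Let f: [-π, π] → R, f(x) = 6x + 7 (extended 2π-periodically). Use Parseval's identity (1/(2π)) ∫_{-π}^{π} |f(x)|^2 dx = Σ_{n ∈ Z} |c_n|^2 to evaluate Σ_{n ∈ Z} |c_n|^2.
Σ |c_n|^2 = 12π^2 + 49

Expand and integrate term by term over [-π, π]:
  ∫ (6x)^2 dx = 36·(2π^3/3); ∫ 2·6·(7)·x dx = 0 (odd integrand); ∫ 7^2 dx = 49·2π.
So (1/(2π)) ∫_{-π}^{π} (6x + 7)^2 dx = 36π^2/3 + 49 = 12π^2 + 49.
Parseval ⇒ Σ |c_n|^2 = 12π^2 + 49.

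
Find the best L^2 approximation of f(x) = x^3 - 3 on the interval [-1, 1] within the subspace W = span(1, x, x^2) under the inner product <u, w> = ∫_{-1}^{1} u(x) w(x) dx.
g(x) = 3*x/5 - 3

The best approximation g ∈ W is the orthogonal projection of f onto W. Writing g = a_0 + a_1 x + a_2 x^2, the coefficients solve the normal equations G · a = b where
  G_{ij} = <φ_i, φ_j> and b_i = <f, φ_i>, with φ_0 = 1, φ_1 = x, φ_2 = x^2.
G =
  [2, 0, 2/3]
  [0, 2/3, 0]
  [2/3, 0, 2/5],
b = (-6, 2/5, -2).
Solving gives a_0 = -3, a_1 = 3/5, a_2 = 0, so
  g(x) = 3*x/5 - 3.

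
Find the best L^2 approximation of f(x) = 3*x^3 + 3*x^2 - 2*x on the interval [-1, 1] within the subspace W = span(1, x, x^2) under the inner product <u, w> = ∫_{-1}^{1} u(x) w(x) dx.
g(x) = 3*x^2 - x/5

The best approximation g ∈ W is the orthogonal projection of f onto W. Writing g = a_0 + a_1 x + a_2 x^2, the coefficients solve the normal equations G · a = b where
  G_{ij} = <φ_i, φ_j> and b_i = <f, φ_i>, with φ_0 = 1, φ_1 = x, φ_2 = x^2.
G =
  [2, 0, 2/3]
  [0, 2/3, 0]
  [2/3, 0, 2/5],
b = (2, -2/15, 6/5).
Solving gives a_0 = 0, a_1 = -1/5, a_2 = 3, so
  g(x) = 3*x^2 - x/5.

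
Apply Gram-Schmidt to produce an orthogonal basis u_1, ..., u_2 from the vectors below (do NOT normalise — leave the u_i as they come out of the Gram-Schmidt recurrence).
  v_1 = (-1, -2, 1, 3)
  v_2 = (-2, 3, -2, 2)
Orthogonal basis:
  u_1 = (-1, -2, 1, 3)
  u_2 = (-2, 3, -2, 2)

Apply the Gram-Schmidt recurrence
  u_1 = v_1
  u_i = v_i − Σ_{j<i} ((v_i · u_j) / (u_j · u_j)) · u_j.

Step by step this gives:
  u_1 = (-1, -2, 1, 3)
  u_2 = (-2, 3, -2, 2)

Orthogonality check:
  u_2 · u_1 = 0 (should be 0)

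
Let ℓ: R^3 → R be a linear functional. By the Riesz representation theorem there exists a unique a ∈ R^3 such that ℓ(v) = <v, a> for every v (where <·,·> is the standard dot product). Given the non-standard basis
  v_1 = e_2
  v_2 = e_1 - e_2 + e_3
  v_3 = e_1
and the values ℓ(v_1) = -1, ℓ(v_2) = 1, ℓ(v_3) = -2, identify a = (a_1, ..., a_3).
a = (-2, -1, 2)

Write a = (a_1, ..., a_3) in the standard basis. For each basis vector v_i, ℓ(v_i) = <v_i, a> is a linear equation in the a_j's. Collect the n equations into a matrix system V a = ℓ, where row i of V is v_i (expressed in the standard basis). Since V is invertible (lower-triangular with 1s on the diagonal, up to permutation), solve by back-substitution:
  V =
[[0, 1, 0],
 [1, -1, 1],
 [1, 0, 0]]
  V a = (-1, 1, -2)
Solving gives a = (-2, -1, 2).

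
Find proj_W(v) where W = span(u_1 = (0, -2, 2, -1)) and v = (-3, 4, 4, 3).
proj_W(v) = (0, 2/3, -2/3, 1/3)

Set up U = [u_1 | ... | u_1] ∈ R^(4×1). The projector onto W = col(U) is P = U (U^T U)^(-1) U^T.
Compute U^T U =
  [9],
and U^T v = (-3).
Solve U^T U · c = U^T v for the coefficients: c = (-1/3). The projection is proj_W(v) = U c.
Check: (v - proj_W(v)) · u_1 = 0  (should be 0).
Result: proj_W(v) = (0, 2/3, -2/3, 1/3).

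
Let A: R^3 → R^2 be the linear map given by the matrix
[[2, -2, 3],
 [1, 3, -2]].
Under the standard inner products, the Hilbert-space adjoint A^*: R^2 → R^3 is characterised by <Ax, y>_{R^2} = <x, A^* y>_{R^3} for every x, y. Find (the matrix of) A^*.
A^* = A^T =
[[2, 1],
 [-2, 3],
 [3, -2]]

For real matrices with standard dot products, the defining identity <Ax, y> = <x, A^* y> gives (Ax)^T y = x^T (A^*) y, i.e. x^T A^T y = x^T (A^*) y. Since this holds for all x, y, we must have A^* = A^T. Therefore
A^* =
[[2, 1],
 [-2, 3],
 [3, -2]].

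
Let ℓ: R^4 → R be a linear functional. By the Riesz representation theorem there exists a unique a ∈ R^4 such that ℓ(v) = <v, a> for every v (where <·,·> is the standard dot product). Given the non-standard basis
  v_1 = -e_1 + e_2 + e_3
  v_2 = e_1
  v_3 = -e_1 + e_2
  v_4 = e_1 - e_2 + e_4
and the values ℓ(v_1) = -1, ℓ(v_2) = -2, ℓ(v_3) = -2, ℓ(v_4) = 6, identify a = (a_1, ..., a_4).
a = (-2, -4, 1, 4)

Write a = (a_1, ..., a_4) in the standard basis. For each basis vector v_i, ℓ(v_i) = <v_i, a> is a linear equation in the a_j's. Collect the n equations into a matrix system V a = ℓ, where row i of V is v_i (expressed in the standard basis). Since V is invertible (lower-triangular with 1s on the diagonal, up to permutation), solve by back-substitution:
  V =
[[-1, 1, 1, 0],
 [1, 0, 0, 0],
 [-1, 1, 0, 0],
 [1, -1, 0, 1]]
  V a = (-1, -2, -2, 6)
Solving gives a = (-2, -4, 1, 4).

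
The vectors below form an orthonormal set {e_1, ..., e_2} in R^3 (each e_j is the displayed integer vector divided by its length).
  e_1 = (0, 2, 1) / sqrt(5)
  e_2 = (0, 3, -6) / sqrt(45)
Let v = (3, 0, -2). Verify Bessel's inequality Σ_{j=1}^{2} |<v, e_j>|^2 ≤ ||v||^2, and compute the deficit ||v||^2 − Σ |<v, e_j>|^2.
Σ |<v, e_j>|^2 = 4; ||v||^2 = 13; deficit = 9

Write each e_j = u_j / sqrt(<u_j, u_j>) where u_j is the displayed integer vector. Then <v, e_j> = <v, u_j> / sqrt(<u_j, u_j>), so |<v, e_j>|^2 = <v, u_j>^2 / <u_j, u_j>.
Coefficients: <v, e_1> = -2/sqrt(5), <v, e_2> = 12/sqrt(45).
Square and sum: Σ |<v, e_j>|^2 = 4.
Compute ||v||^2 = v·v = 13.
Deficit = 13 − 4 = 9 ≥ 0, confirming Bessel's inequality. (The deficit equals ||v − Σ <v,e_j> e_j||^2, the squared distance from v to span{e_j}.)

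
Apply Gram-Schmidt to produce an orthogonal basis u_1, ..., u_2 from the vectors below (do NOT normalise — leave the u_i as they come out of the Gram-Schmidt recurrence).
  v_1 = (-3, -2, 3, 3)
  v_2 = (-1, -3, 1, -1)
Orthogonal basis:
  u_1 = (-3, -2, 3, 3)
  u_2 = (-4/31, -75/31, 4/31, -58/31)

Apply the Gram-Schmidt recurrence
  u_1 = v_1
  u_i = v_i − Σ_{j<i} ((v_i · u_j) / (u_j · u_j)) · u_j.

Step by step this gives:
  u_1 = (-3, -2, 3, 3)
  u_2 = (-4/31, -75/31, 4/31, -58/31)

Orthogonality check:
  u_2 · u_1 = 0 (should be 0)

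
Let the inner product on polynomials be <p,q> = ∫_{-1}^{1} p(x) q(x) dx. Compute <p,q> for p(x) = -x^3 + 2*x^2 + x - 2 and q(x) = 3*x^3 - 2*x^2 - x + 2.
<p,q> = -88/21

Expand the product: p(x)·q(x) = -3*x^6 + 8*x^5 - 12*x^3 + 7*x^2 + 4*x - 4.
∫_{-1}^{1} of each monomial x^k gives [2/(k+1) if k even, 0 if k odd]. Integrating term-by-term (or equivalently evaluating the antiderivative F(x) = -3*x^7/7 + 4*x^6/3 - 3*x^4 + 7*x^3/3 + 2*x^2 - 4*x at the endpoints):
  F(1) − F(−1) = -37/21 − (17/7) = -88/21.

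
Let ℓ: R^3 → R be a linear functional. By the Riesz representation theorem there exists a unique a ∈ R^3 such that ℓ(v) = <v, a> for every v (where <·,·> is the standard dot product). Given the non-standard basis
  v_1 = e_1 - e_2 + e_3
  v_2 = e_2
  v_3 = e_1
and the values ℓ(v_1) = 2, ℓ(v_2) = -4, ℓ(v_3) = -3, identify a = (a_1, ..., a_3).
a = (-3, -4, 1)

Write a = (a_1, ..., a_3) in the standard basis. For each basis vector v_i, ℓ(v_i) = <v_i, a> is a linear equation in the a_j's. Collect the n equations into a matrix system V a = ℓ, where row i of V is v_i (expressed in the standard basis). Since V is invertible (lower-triangular with 1s on the diagonal, up to permutation), solve by back-substitution:
  V =
[[1, -1, 1],
 [0, 1, 0],
 [1, 0, 0]]
  V a = (2, -4, -3)
Solving gives a = (-3, -4, 1).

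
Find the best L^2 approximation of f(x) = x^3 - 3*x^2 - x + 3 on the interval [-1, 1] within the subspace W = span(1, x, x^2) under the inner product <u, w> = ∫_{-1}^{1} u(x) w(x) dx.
g(x) = -3*x^2 - 2*x/5 + 3

The best approximation g ∈ W is the orthogonal projection of f onto W. Writing g = a_0 + a_1 x + a_2 x^2, the coefficients solve the normal equations G · a = b where
  G_{ij} = <φ_i, φ_j> and b_i = <f, φ_i>, with φ_0 = 1, φ_1 = x, φ_2 = x^2.
G =
  [2, 0, 2/3]
  [0, 2/3, 0]
  [2/3, 0, 2/5],
b = (4, -4/15, 4/5).
Solving gives a_0 = 3, a_1 = -2/5, a_2 = -3, so
  g(x) = -3*x^2 - 2*x/5 + 3.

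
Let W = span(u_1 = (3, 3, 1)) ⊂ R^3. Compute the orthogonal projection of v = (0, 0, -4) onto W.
proj_W(v) = (-12/19, -12/19, -4/19)

Set up U = [u_1 | ... | u_1] ∈ R^(3×1). The projector onto W = col(U) is P = U (U^T U)^(-1) U^T.
Compute U^T U =
  [19],
and U^T v = (-4).
Solve U^T U · c = U^T v for the coefficients: c = (-4/19). The projection is proj_W(v) = U c.
Check: (v - proj_W(v)) · u_1 = 0  (should be 0).
Result: proj_W(v) = (-12/19, -12/19, -4/19).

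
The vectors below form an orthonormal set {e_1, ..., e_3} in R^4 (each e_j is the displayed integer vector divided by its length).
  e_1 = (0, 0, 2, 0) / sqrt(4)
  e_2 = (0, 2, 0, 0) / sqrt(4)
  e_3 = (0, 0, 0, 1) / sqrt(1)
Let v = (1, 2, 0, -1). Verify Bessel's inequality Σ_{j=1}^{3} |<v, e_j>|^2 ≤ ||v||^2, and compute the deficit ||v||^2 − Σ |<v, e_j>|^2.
Σ |<v, e_j>|^2 = 5; ||v||^2 = 6; deficit = 1

Write each e_j = u_j / sqrt(<u_j, u_j>) where u_j is the displayed integer vector. Then <v, e_j> = <v, u_j> / sqrt(<u_j, u_j>), so |<v, e_j>|^2 = <v, u_j>^2 / <u_j, u_j>.
Coefficients: <v, e_1> = 0/sqrt(4), <v, e_2> = 4/sqrt(4), <v, e_3> = -1/sqrt(1).
Square and sum: Σ |<v, e_j>|^2 = 5.
Compute ||v||^2 = v·v = 6.
Deficit = 6 − 5 = 1 ≥ 0, confirming Bessel's inequality. (The deficit equals ||v − Σ <v,e_j> e_j||^2, the squared distance from v to span{e_j}.)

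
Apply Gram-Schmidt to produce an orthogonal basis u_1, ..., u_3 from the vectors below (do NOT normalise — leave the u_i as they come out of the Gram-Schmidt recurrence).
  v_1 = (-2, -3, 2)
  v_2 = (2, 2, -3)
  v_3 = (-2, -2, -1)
Orthogonal basis:
  u_1 = (-2, -3, 2)
  u_2 = (2/17, -14/17, -19/17)
  u_3 = (-40/33, 16/33, -16/33)

Apply the Gram-Schmidt recurrence
  u_1 = v_1
  u_i = v_i − Σ_{j<i} ((v_i · u_j) / (u_j · u_j)) · u_j.

Step by step this gives:
  u_1 = (-2, -3, 2)
  u_2 = (2/17, -14/17, -19/17)
  u_3 = (-40/33, 16/33, -16/33)

Orthogonality check:
  u_2 · u_1 = 0 (should be 0)
  u_3 · u_1 = 0 (should be 0)
  u_3 · u_2 = 0 (should be 0)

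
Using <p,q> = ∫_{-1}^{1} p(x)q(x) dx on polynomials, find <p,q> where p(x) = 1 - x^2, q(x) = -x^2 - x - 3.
<p,q> = -64/15

Expand the product: p(x)·q(x) = x^4 + x^3 + 2*x^2 - x - 3.
∫_{-1}^{1} of each monomial x^k gives [2/(k+1) if k even, 0 if k odd]. Integrating term-by-term (or equivalently evaluating the antiderivative F(x) = x^5/5 + x^4/4 + 2*x^3/3 - x^2/2 - 3*x at the endpoints):
  F(1) − F(−1) = -143/60 − (113/60) = -64/15.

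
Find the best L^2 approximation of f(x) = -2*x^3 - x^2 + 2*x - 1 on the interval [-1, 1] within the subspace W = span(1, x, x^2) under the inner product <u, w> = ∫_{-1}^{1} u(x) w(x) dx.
g(x) = -x^2 + 4*x/5 - 1

The best approximation g ∈ W is the orthogonal projection of f onto W. Writing g = a_0 + a_1 x + a_2 x^2, the coefficients solve the normal equations G · a = b where
  G_{ij} = <φ_i, φ_j> and b_i = <f, φ_i>, with φ_0 = 1, φ_1 = x, φ_2 = x^2.
G =
  [2, 0, 2/3]
  [0, 2/3, 0]
  [2/3, 0, 2/5],
b = (-8/3, 8/15, -16/15).
Solving gives a_0 = -1, a_1 = 4/5, a_2 = -1, so
  g(x) = -x^2 + 4*x/5 - 1.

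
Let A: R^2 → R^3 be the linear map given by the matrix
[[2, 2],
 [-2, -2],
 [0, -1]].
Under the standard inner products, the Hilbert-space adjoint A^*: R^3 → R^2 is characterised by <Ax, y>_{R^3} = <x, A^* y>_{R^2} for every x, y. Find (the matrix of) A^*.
A^* = A^T =
[[2, -2, 0],
 [2, -2, -1]]

For real matrices with standard dot products, the defining identity <Ax, y> = <x, A^* y> gives (Ax)^T y = x^T (A^*) y, i.e. x^T A^T y = x^T (A^*) y. Since this holds for all x, y, we must have A^* = A^T. Therefore
A^* =
[[2, -2, 0],
 [2, -2, -1]].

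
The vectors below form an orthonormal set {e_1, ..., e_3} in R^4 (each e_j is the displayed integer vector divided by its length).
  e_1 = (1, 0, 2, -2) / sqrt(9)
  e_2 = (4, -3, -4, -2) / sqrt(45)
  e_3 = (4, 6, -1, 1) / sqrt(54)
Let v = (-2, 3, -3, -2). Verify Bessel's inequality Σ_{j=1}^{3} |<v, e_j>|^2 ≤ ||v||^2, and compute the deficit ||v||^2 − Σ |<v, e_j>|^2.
Σ |<v, e_j>|^2 = 1091/270; ||v||^2 = 26; deficit = 5929/270

Write each e_j = u_j / sqrt(<u_j, u_j>) where u_j is the displayed integer vector. Then <v, e_j> = <v, u_j> / sqrt(<u_j, u_j>), so |<v, e_j>|^2 = <v, u_j>^2 / <u_j, u_j>.
Coefficients: <v, e_1> = -4/sqrt(9), <v, e_2> = -1/sqrt(45), <v, e_3> = 11/sqrt(54).
Square and sum: Σ |<v, e_j>|^2 = 1091/270.
Compute ||v||^2 = v·v = 26.
Deficit = 26 − 1091/270 = 5929/270 ≥ 0, confirming Bessel's inequality. (The deficit equals ||v − Σ <v,e_j> e_j||^2, the squared distance from v to span{e_j}.)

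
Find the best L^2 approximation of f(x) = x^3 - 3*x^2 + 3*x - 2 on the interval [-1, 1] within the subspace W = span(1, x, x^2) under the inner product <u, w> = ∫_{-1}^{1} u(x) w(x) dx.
g(x) = -3*x^2 + 18*x/5 - 2

The best approximation g ∈ W is the orthogonal projection of f onto W. Writing g = a_0 + a_1 x + a_2 x^2, the coefficients solve the normal equations G · a = b where
  G_{ij} = <φ_i, φ_j> and b_i = <f, φ_i>, with φ_0 = 1, φ_1 = x, φ_2 = x^2.
G =
  [2, 0, 2/3]
  [0, 2/3, 0]
  [2/3, 0, 2/5],
b = (-6, 12/5, -38/15).
Solving gives a_0 = -2, a_1 = 18/5, a_2 = -3, so
  g(x) = -3*x^2 + 18*x/5 - 2.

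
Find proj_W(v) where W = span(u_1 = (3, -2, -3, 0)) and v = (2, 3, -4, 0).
proj_W(v) = (18/11, -12/11, -18/11, 0)

Set up U = [u_1 | ... | u_1] ∈ R^(4×1). The projector onto W = col(U) is P = U (U^T U)^(-1) U^T.
Compute U^T U =
  [22],
and U^T v = (12).
Solve U^T U · c = U^T v for the coefficients: c = (6/11). The projection is proj_W(v) = U c.
Check: (v - proj_W(v)) · u_1 = 0  (should be 0).
Result: proj_W(v) = (18/11, -12/11, -18/11, 0).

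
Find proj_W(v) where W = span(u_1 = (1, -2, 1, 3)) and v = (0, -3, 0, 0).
proj_W(v) = (2/5, -4/5, 2/5, 6/5)

Set up U = [u_1 | ... | u_1] ∈ R^(4×1). The projector onto W = col(U) is P = U (U^T U)^(-1) U^T.
Compute U^T U =
  [15],
and U^T v = (6).
Solve U^T U · c = U^T v for the coefficients: c = (2/5). The projection is proj_W(v) = U c.
Check: (v - proj_W(v)) · u_1 = 0  (should be 0).
Result: proj_W(v) = (2/5, -4/5, 2/5, 6/5).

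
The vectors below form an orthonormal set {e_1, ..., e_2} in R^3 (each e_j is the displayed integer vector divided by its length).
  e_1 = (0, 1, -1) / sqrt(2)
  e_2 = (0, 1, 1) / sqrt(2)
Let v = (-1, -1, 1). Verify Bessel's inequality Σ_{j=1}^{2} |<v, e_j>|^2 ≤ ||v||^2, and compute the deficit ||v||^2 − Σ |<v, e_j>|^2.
Σ |<v, e_j>|^2 = 2; ||v||^2 = 3; deficit = 1

Write each e_j = u_j / sqrt(<u_j, u_j>) where u_j is the displayed integer vector. Then <v, e_j> = <v, u_j> / sqrt(<u_j, u_j>), so |<v, e_j>|^2 = <v, u_j>^2 / <u_j, u_j>.
Coefficients: <v, e_1> = -2/sqrt(2), <v, e_2> = 0/sqrt(2).
Square and sum: Σ |<v, e_j>|^2 = 2.
Compute ||v||^2 = v·v = 3.
Deficit = 3 − 2 = 1 ≥ 0, confirming Bessel's inequality. (The deficit equals ||v − Σ <v,e_j> e_j||^2, the squared distance from v to span{e_j}.)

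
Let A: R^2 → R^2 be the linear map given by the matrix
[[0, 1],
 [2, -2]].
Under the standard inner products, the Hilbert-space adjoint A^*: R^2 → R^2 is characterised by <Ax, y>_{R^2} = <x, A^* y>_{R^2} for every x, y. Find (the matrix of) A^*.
A^* = A^T =
[[0, 2],
 [1, -2]]

For real matrices with standard dot products, the defining identity <Ax, y> = <x, A^* y> gives (Ax)^T y = x^T (A^*) y, i.e. x^T A^T y = x^T (A^*) y. Since this holds for all x, y, we must have A^* = A^T. Therefore
A^* =
[[0, 2],
 [1, -2]].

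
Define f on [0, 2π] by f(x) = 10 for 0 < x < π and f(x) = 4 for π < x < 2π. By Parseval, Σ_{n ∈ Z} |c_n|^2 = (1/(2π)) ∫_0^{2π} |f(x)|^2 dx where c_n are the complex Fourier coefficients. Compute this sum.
Σ |c_n|^2 = 58

Parseval equates the L^2 energy of f (normalised by 1/(2π)) with the ℓ^2 sum of its Fourier coefficients: (1/(2π)) ∫_0^{2π} |f|^2 = Σ |c_n|^2.
Compute the left side: (1/(2π)) [∫_0^π 10^2 dx + ∫_π^{2π} 4^2 dx] = (1/(2π)) · (100π + 16π) = (100 + 16)/2 = 58.
So Σ_{n ∈ Z} |c_n|^2 = 58.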